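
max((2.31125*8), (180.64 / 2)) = 90.32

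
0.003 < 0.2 True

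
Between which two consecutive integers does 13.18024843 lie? 13 and 14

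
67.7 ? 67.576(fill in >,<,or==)>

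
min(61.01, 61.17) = 61.01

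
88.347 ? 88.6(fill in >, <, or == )<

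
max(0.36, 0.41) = 0.41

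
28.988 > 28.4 True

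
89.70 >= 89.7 True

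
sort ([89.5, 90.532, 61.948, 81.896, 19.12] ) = [19.12, 61.948, 81.896, 89.5, 90.532]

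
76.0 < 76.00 False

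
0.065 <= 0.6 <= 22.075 True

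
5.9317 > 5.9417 False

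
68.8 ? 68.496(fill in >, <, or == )>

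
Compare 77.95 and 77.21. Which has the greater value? 77.95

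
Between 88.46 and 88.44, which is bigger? 88.46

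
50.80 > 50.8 False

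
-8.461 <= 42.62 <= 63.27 True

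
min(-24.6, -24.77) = -24.77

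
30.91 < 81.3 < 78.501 False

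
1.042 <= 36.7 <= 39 True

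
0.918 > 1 False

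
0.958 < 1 True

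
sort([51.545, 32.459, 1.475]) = [1.475, 32.459, 51.545]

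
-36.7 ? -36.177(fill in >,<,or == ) <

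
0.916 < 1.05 True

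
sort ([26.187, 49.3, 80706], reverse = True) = [80706, 49.3, 26.187]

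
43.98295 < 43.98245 False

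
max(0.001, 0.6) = 0.6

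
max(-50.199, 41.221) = 41.221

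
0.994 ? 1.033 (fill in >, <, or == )<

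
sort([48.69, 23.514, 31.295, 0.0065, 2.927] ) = [0.0065, 2.927, 23.514, 31.295, 48.69]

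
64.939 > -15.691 True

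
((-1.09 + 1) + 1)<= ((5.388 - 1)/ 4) True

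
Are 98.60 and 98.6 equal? Yes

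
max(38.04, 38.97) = 38.97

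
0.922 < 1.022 True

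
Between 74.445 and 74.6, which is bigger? 74.6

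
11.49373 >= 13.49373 False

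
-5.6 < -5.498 True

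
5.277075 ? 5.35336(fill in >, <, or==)<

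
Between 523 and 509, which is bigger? 523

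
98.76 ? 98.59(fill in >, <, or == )>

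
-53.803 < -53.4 True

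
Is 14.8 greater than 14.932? No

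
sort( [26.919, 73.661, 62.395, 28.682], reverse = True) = [73.661, 62.395, 28.682, 26.919]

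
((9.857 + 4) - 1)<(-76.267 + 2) False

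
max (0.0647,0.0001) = 0.0647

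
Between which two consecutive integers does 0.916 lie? 0 and 1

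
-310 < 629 True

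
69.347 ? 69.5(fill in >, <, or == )<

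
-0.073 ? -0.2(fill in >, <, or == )>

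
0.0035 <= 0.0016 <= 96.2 False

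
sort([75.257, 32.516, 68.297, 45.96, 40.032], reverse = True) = [75.257, 68.297, 45.96, 40.032, 32.516]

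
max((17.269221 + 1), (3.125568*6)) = 18.753408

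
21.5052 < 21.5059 True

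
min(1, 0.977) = 0.977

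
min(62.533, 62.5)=62.5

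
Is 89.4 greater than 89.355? Yes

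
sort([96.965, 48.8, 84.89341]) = [48.8, 84.89341, 96.965]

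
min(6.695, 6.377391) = 6.377391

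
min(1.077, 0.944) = 0.944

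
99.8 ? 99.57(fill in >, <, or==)>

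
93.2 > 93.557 False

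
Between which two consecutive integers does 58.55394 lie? 58 and 59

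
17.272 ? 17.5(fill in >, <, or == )<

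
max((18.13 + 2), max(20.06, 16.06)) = 20.13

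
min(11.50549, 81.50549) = 11.50549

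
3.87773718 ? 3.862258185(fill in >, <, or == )>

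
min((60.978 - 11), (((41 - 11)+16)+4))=49.978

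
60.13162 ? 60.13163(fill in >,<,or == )<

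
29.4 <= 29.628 True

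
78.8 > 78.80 False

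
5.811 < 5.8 False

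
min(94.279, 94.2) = 94.2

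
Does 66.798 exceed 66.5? Yes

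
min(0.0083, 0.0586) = 0.0083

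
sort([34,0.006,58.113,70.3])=[0.006,34,58.113,70.3]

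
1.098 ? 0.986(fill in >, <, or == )>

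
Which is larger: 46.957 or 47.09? 47.09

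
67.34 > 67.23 True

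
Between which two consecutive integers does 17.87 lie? 17 and 18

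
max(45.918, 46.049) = 46.049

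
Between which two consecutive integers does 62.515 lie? 62 and 63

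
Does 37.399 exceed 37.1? Yes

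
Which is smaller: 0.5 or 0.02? 0.02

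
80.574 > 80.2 True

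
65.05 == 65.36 False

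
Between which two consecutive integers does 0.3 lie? 0 and 1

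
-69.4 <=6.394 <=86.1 True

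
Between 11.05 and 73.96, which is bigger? 73.96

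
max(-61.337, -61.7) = -61.337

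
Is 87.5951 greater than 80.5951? Yes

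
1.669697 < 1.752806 True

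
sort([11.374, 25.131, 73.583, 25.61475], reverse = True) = [73.583, 25.61475, 25.131, 11.374]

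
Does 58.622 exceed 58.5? Yes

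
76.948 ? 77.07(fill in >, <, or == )<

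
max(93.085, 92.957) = 93.085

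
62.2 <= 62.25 True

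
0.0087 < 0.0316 True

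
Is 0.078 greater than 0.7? No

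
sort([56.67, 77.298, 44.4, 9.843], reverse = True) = [77.298, 56.67, 44.4, 9.843]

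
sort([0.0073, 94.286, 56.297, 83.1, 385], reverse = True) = [385, 94.286, 83.1, 56.297, 0.0073]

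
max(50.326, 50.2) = 50.326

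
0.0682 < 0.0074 False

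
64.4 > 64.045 True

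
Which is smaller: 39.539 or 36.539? 36.539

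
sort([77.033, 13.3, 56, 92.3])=[13.3, 56, 77.033, 92.3]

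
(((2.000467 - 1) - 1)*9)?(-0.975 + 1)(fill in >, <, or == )<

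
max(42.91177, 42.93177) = 42.93177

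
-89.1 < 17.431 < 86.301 True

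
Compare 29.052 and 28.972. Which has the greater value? 29.052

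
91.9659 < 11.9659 False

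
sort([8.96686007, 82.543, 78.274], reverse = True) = [82.543, 78.274, 8.96686007]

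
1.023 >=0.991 True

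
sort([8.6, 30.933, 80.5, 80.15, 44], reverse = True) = [80.5, 80.15, 44, 30.933, 8.6]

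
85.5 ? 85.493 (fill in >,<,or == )>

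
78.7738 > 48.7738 True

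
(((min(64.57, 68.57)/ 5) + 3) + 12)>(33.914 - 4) False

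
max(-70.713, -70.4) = -70.4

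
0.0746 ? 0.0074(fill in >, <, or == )>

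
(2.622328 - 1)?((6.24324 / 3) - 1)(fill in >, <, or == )>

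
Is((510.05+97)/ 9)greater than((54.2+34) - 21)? Yes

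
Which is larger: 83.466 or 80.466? 83.466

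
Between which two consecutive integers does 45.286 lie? 45 and 46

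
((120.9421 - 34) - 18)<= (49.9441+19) True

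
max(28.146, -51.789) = 28.146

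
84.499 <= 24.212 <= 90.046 False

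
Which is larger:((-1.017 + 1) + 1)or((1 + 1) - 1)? ((1 + 1) - 1)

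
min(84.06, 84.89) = 84.06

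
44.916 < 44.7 False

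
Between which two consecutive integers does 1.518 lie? 1 and 2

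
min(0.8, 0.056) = 0.056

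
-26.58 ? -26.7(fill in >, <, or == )>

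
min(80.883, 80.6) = 80.6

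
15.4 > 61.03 False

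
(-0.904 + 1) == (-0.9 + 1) False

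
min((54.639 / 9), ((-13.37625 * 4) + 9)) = -44.505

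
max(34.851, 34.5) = 34.851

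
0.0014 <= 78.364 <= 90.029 True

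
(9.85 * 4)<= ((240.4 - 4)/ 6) True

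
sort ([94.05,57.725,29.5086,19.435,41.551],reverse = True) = [94.05,57.725,41.551,29.5086,19.435]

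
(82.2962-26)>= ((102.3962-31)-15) False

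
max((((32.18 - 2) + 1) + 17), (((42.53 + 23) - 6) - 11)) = 48.53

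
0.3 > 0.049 True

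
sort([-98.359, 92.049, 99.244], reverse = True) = [99.244, 92.049, -98.359]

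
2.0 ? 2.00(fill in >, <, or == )==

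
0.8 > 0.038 True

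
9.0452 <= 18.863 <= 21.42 True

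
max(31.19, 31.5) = 31.5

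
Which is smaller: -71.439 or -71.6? -71.6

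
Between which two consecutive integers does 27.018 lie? 27 and 28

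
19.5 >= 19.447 True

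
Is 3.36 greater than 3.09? Yes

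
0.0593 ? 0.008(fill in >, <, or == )>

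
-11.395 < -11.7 False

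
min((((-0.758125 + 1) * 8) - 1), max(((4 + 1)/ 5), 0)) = 0.935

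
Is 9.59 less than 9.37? No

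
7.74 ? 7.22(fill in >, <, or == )>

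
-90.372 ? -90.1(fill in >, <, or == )<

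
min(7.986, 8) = 7.986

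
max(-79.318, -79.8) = -79.318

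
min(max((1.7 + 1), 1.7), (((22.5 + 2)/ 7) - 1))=2.5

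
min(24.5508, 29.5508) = 24.5508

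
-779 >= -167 False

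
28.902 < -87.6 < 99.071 False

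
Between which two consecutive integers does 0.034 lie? 0 and 1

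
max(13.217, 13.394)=13.394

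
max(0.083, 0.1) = 0.1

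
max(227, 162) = 227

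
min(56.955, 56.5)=56.5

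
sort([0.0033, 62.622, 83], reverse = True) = [83, 62.622, 0.0033]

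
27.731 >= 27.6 True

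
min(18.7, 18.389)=18.389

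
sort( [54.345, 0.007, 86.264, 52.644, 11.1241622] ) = [0.007, 11.1241622, 52.644, 54.345, 86.264]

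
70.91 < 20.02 False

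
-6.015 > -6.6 True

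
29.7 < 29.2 False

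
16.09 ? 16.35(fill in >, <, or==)<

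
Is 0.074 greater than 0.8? No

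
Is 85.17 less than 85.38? Yes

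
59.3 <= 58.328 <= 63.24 False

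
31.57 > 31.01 True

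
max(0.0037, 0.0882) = 0.0882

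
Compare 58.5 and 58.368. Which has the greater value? 58.5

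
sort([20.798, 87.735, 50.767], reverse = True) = [87.735, 50.767, 20.798]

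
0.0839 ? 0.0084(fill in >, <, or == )>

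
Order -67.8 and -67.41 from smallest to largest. -67.8,-67.41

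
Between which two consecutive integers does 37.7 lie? 37 and 38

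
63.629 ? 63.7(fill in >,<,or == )<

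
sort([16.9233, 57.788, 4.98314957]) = [4.98314957, 16.9233, 57.788]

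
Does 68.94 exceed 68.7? Yes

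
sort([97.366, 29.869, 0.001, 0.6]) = [0.001, 0.6, 29.869, 97.366]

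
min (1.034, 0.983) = 0.983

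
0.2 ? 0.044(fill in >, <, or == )>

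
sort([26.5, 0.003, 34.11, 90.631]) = [0.003, 26.5, 34.11, 90.631]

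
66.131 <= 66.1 False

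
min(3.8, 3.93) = 3.8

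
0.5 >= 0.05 True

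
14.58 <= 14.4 False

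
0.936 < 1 True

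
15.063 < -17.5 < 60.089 False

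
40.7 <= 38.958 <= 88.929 False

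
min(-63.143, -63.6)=-63.6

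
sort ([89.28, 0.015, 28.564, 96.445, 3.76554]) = [0.015, 3.76554, 28.564, 89.28, 96.445]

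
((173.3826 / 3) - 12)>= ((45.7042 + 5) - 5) True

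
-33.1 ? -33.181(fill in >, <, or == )>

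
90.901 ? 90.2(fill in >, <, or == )>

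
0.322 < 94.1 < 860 True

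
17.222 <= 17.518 True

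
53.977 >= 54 False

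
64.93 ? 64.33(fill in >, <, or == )>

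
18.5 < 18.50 False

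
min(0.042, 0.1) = 0.042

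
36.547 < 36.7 True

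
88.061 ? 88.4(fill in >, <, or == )<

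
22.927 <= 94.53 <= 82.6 False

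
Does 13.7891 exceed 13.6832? Yes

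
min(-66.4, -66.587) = -66.587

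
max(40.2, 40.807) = 40.807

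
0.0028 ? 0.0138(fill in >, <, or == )<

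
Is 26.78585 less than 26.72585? No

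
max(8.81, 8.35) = 8.81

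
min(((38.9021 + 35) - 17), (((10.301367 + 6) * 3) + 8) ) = 56.9021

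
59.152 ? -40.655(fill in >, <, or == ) >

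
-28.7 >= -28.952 True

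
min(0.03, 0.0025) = 0.0025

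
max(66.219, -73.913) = 66.219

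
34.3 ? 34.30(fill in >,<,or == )==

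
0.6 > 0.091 True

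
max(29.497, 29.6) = 29.6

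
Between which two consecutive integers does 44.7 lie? 44 and 45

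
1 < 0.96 False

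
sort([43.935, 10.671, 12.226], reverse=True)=[43.935, 12.226, 10.671]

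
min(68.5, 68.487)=68.487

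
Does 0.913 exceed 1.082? No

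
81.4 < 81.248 False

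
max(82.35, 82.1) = 82.35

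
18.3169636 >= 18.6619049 False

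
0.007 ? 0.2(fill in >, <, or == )<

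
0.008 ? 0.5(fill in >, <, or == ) <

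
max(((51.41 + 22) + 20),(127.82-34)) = 93.82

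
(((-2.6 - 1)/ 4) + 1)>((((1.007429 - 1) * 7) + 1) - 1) True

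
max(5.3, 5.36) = 5.36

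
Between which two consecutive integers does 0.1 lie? 0 and 1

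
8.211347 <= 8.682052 True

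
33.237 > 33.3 False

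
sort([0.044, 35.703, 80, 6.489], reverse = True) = [80, 35.703, 6.489, 0.044]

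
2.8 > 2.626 True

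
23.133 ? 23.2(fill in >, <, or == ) <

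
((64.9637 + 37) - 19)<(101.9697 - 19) True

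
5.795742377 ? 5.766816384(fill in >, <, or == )>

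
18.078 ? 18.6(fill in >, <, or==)<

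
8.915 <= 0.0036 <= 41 False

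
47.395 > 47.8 False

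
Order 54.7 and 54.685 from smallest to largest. 54.685, 54.7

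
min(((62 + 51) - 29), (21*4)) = 84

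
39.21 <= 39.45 True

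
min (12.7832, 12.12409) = 12.12409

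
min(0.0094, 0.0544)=0.0094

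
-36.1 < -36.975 False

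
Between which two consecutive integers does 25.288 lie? 25 and 26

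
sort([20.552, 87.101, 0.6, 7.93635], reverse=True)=[87.101, 20.552, 7.93635, 0.6]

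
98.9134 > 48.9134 True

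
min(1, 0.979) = 0.979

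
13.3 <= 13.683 True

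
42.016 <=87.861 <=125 True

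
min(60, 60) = 60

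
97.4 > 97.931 False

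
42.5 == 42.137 False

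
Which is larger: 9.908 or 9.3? 9.908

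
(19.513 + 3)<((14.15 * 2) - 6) False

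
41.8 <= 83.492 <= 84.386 True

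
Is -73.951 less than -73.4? Yes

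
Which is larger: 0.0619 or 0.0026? 0.0619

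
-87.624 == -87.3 False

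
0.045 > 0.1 False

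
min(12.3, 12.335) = 12.3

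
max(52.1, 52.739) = 52.739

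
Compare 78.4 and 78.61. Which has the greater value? 78.61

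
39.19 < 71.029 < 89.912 True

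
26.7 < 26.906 True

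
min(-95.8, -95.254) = -95.8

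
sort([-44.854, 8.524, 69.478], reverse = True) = [69.478, 8.524, -44.854]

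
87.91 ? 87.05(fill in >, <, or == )>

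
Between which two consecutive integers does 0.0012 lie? 0 and 1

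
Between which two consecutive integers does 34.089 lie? 34 and 35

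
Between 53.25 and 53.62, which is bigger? 53.62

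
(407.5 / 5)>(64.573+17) False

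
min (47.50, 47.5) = 47.50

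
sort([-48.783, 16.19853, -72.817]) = [-72.817, -48.783, 16.19853]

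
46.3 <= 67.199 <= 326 True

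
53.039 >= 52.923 True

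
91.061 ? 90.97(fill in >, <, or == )>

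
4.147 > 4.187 False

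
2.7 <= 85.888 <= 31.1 False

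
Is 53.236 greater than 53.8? No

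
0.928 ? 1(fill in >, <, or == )<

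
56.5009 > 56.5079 False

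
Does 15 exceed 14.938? Yes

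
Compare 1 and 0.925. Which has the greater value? 1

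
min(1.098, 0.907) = 0.907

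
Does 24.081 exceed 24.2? No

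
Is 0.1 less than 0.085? No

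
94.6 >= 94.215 True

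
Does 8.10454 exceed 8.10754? No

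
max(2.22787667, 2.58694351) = 2.58694351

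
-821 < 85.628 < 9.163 False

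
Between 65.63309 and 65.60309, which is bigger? 65.63309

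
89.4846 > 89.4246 True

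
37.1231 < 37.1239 True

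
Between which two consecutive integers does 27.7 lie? 27 and 28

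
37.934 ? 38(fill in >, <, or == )<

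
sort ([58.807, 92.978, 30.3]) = [30.3, 58.807, 92.978]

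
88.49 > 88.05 True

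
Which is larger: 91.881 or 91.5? 91.881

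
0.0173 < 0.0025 False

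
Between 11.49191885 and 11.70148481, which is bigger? 11.70148481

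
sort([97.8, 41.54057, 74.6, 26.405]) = [26.405, 41.54057, 74.6, 97.8]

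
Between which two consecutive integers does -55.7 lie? -56 and -55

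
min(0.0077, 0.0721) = 0.0077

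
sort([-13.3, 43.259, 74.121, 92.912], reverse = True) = [92.912, 74.121, 43.259, -13.3]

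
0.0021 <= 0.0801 True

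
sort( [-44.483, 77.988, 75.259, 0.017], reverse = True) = [77.988, 75.259, 0.017, -44.483]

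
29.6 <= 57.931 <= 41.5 False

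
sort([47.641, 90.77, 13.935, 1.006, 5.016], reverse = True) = [90.77, 47.641, 13.935, 5.016, 1.006]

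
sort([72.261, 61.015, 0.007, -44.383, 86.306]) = [-44.383, 0.007, 61.015, 72.261, 86.306]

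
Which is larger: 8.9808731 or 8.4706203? 8.9808731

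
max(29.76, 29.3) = 29.76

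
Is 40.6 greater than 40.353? Yes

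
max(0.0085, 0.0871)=0.0871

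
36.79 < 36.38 False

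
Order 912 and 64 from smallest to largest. 64,912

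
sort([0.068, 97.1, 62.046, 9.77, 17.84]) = [0.068, 9.77, 17.84, 62.046, 97.1]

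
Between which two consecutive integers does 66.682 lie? 66 and 67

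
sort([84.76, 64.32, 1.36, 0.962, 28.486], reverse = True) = [84.76, 64.32, 28.486, 1.36, 0.962]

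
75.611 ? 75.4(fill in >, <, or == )>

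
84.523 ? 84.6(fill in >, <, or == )<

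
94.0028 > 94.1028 False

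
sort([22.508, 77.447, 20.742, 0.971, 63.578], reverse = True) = [77.447, 63.578, 22.508, 20.742, 0.971]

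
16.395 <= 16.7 True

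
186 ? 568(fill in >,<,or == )<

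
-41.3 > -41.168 False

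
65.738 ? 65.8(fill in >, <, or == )<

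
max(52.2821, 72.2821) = 72.2821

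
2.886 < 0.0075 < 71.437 False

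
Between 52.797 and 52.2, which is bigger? 52.797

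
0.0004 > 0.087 False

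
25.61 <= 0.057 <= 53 False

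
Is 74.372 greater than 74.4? No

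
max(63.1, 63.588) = 63.588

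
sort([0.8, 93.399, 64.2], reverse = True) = [93.399, 64.2, 0.8]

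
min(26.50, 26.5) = 26.50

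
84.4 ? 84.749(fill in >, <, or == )<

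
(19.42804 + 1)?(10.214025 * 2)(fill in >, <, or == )<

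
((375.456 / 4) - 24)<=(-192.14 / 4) False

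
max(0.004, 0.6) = 0.6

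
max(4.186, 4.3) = 4.3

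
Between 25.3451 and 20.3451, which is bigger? 25.3451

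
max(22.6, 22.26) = 22.6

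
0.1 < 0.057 False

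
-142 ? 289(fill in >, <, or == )<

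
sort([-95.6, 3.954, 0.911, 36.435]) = [-95.6, 0.911, 3.954, 36.435]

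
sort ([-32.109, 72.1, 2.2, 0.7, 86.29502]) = [-32.109, 0.7, 2.2, 72.1, 86.29502]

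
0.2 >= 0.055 True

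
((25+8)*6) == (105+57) False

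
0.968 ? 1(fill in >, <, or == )<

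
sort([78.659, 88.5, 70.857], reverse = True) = [88.5, 78.659, 70.857]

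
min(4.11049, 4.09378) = 4.09378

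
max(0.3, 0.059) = 0.3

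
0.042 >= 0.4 False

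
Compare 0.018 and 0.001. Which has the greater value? 0.018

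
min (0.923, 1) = 0.923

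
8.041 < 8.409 True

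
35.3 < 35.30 False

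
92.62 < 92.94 True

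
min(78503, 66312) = 66312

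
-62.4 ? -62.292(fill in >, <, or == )<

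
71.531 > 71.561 False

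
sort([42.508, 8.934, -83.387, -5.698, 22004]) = [-83.387, -5.698, 8.934, 42.508, 22004]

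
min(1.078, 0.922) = 0.922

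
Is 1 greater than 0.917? Yes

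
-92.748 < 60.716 True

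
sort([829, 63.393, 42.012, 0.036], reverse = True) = [829, 63.393, 42.012, 0.036]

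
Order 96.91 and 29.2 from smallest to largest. 29.2, 96.91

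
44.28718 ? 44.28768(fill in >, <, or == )<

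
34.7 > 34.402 True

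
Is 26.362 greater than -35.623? Yes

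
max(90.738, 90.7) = 90.738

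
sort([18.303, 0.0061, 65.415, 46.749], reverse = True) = [65.415, 46.749, 18.303, 0.0061]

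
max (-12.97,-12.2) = -12.2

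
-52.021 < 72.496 True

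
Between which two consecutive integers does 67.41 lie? 67 and 68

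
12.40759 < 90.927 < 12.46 False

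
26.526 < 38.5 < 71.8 True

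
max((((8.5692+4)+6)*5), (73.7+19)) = 92.846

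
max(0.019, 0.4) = 0.4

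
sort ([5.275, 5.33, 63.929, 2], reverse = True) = [63.929, 5.33, 5.275, 2]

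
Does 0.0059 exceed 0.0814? No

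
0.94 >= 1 False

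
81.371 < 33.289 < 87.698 False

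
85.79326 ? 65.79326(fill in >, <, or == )>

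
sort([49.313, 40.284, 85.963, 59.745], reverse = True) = [85.963, 59.745, 49.313, 40.284]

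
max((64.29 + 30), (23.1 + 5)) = 94.29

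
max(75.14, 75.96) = 75.96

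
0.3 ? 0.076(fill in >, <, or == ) >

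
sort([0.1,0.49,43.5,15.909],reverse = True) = [43.5,15.909,0.49,0.1]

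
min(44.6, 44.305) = 44.305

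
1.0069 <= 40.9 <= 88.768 True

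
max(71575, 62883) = 71575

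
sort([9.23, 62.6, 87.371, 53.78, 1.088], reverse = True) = [87.371, 62.6, 53.78, 9.23, 1.088]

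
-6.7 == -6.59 False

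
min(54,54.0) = 54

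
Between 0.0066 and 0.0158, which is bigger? 0.0158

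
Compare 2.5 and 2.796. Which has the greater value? 2.796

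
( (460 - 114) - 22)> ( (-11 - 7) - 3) True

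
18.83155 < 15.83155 False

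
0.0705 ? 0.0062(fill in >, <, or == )>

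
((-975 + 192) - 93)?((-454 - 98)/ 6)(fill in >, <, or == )<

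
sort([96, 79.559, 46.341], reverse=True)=[96, 79.559, 46.341]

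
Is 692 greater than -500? Yes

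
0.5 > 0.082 True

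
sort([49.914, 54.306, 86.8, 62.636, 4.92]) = [4.92, 49.914, 54.306, 62.636, 86.8]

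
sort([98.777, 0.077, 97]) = [0.077, 97, 98.777]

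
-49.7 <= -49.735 False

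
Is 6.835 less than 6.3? No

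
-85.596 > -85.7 True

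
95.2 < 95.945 True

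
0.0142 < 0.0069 False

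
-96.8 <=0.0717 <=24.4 True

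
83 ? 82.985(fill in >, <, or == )>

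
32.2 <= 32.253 True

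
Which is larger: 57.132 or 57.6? 57.6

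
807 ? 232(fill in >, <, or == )>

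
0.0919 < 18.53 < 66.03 True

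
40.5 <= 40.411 False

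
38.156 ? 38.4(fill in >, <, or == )<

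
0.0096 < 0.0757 True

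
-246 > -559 True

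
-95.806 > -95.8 False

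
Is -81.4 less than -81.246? Yes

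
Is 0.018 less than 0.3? Yes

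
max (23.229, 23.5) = 23.5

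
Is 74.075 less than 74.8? Yes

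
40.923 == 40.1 False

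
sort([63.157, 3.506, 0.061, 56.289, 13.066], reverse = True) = [63.157, 56.289, 13.066, 3.506, 0.061]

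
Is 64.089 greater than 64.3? No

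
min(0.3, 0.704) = 0.3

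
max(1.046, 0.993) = 1.046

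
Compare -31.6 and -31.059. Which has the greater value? -31.059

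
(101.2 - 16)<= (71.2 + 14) True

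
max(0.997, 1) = 1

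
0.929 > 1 False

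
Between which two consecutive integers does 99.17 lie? 99 and 100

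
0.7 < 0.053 False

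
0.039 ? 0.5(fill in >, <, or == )<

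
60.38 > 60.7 False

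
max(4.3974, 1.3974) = 4.3974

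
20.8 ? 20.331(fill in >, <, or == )>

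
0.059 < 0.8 True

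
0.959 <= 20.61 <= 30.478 True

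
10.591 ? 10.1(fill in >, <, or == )>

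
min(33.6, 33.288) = 33.288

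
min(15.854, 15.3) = 15.3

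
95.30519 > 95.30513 True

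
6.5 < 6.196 False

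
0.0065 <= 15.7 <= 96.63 True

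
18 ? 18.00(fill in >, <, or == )==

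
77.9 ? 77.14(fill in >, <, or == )>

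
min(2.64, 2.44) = 2.44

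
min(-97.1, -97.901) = -97.901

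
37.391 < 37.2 False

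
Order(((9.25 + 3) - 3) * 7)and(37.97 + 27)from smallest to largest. (((9.25 + 3) - 3) * 7), (37.97 + 27)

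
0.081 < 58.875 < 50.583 False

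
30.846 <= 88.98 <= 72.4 False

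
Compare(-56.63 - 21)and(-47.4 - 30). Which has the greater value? (-47.4 - 30)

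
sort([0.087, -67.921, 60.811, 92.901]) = [-67.921, 0.087, 60.811, 92.901]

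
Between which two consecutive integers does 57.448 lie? 57 and 58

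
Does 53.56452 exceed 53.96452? No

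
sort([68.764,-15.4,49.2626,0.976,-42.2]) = [-42.2,-15.4,0.976,49.2626,68.764]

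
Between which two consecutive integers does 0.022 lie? 0 and 1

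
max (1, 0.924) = 1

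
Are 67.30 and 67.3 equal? Yes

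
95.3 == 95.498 False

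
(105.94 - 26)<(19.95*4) False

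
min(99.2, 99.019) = 99.019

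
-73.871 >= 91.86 False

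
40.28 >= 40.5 False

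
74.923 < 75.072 True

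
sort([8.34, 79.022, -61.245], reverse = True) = [79.022, 8.34, -61.245]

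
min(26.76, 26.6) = 26.6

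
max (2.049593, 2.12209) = 2.12209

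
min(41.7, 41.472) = 41.472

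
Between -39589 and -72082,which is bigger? -39589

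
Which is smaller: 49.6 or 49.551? 49.551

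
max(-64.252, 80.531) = 80.531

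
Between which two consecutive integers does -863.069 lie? -864 and -863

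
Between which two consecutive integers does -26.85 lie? -27 and -26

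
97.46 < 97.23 False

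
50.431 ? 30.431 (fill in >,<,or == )>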